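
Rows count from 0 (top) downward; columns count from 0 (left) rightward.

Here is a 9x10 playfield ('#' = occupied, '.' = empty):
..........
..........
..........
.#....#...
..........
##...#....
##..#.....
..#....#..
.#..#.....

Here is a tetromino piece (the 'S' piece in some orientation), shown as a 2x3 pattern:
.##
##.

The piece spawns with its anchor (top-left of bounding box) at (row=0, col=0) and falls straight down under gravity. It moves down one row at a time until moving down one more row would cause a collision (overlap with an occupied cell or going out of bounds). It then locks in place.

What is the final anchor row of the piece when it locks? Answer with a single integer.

Answer: 1

Derivation:
Spawn at (row=0, col=0). Try each row:
  row 0: fits
  row 1: fits
  row 2: blocked -> lock at row 1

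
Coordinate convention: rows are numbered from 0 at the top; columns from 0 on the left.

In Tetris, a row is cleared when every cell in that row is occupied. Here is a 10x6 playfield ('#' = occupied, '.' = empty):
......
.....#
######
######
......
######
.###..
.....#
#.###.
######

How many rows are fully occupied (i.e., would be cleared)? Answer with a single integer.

Answer: 4

Derivation:
Check each row:
  row 0: 6 empty cells -> not full
  row 1: 5 empty cells -> not full
  row 2: 0 empty cells -> FULL (clear)
  row 3: 0 empty cells -> FULL (clear)
  row 4: 6 empty cells -> not full
  row 5: 0 empty cells -> FULL (clear)
  row 6: 3 empty cells -> not full
  row 7: 5 empty cells -> not full
  row 8: 2 empty cells -> not full
  row 9: 0 empty cells -> FULL (clear)
Total rows cleared: 4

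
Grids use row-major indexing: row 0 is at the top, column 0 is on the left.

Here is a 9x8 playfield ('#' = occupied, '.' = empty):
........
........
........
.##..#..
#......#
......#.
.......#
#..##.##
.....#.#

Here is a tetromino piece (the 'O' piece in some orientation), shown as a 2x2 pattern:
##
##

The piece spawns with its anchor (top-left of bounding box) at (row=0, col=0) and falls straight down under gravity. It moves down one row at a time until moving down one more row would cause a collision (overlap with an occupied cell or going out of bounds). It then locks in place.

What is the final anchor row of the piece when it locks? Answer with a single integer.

Spawn at (row=0, col=0). Try each row:
  row 0: fits
  row 1: fits
  row 2: blocked -> lock at row 1

Answer: 1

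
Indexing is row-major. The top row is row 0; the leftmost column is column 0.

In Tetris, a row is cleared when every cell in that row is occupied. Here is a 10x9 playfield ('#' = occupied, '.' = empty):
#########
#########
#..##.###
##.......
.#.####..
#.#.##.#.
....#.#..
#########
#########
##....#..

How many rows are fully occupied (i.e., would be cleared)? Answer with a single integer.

Answer: 4

Derivation:
Check each row:
  row 0: 0 empty cells -> FULL (clear)
  row 1: 0 empty cells -> FULL (clear)
  row 2: 3 empty cells -> not full
  row 3: 7 empty cells -> not full
  row 4: 4 empty cells -> not full
  row 5: 4 empty cells -> not full
  row 6: 7 empty cells -> not full
  row 7: 0 empty cells -> FULL (clear)
  row 8: 0 empty cells -> FULL (clear)
  row 9: 6 empty cells -> not full
Total rows cleared: 4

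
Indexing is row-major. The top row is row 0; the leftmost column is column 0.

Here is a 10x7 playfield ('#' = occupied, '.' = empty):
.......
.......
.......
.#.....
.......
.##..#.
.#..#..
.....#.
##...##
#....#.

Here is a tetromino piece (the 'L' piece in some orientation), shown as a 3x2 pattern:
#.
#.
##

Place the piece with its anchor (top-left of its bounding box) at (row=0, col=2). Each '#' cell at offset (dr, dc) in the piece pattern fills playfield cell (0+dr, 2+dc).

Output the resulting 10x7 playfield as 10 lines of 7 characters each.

Fill (0+0,2+0) = (0,2)
Fill (0+1,2+0) = (1,2)
Fill (0+2,2+0) = (2,2)
Fill (0+2,2+1) = (2,3)

Answer: ..#....
..#....
..##...
.#.....
.......
.##..#.
.#..#..
.....#.
##...##
#....#.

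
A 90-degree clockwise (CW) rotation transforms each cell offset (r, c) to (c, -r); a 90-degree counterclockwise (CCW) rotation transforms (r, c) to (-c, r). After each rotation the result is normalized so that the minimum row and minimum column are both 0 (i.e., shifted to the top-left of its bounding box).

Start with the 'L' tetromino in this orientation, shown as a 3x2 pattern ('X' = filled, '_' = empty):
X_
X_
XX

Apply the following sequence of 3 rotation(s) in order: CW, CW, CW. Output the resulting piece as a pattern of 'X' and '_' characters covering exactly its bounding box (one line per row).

Start:
X_
X_
XX
After rotation 1 (CW):
XXX
X__
After rotation 2 (CW):
XX
_X
_X
After rotation 3 (CW):
__X
XXX

Answer: __X
XXX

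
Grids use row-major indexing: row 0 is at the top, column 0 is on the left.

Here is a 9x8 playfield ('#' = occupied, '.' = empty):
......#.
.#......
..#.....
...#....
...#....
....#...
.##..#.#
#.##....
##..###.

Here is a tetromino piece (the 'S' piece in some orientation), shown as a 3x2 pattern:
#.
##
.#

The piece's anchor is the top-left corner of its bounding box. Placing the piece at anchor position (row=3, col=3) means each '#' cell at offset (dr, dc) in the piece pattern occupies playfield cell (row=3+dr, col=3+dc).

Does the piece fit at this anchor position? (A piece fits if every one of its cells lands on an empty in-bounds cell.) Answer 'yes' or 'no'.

Check each piece cell at anchor (3, 3):
  offset (0,0) -> (3,3): occupied ('#') -> FAIL
  offset (1,0) -> (4,3): occupied ('#') -> FAIL
  offset (1,1) -> (4,4): empty -> OK
  offset (2,1) -> (5,4): occupied ('#') -> FAIL
All cells valid: no

Answer: no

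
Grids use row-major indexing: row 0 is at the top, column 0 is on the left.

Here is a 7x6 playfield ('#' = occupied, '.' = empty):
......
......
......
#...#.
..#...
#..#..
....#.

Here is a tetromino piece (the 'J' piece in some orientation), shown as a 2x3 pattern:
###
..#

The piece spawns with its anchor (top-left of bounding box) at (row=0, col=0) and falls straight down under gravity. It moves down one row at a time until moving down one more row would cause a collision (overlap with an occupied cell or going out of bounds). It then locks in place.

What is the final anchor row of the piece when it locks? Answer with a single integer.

Spawn at (row=0, col=0). Try each row:
  row 0: fits
  row 1: fits
  row 2: fits
  row 3: blocked -> lock at row 2

Answer: 2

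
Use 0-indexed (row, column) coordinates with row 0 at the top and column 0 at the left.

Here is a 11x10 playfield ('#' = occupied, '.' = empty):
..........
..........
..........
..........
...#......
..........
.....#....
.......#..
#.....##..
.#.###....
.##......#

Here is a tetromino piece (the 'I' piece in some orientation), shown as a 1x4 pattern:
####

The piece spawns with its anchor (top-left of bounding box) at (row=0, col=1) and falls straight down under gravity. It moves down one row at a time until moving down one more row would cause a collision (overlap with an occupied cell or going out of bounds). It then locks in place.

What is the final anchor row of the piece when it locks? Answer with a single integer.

Spawn at (row=0, col=1). Try each row:
  row 0: fits
  row 1: fits
  row 2: fits
  row 3: fits
  row 4: blocked -> lock at row 3

Answer: 3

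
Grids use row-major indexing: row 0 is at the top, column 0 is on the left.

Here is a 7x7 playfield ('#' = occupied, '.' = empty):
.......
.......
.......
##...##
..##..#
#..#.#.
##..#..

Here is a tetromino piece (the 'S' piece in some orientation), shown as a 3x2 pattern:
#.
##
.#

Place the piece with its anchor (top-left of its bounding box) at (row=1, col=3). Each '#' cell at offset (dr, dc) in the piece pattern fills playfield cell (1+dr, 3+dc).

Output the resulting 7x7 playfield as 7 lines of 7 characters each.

Fill (1+0,3+0) = (1,3)
Fill (1+1,3+0) = (2,3)
Fill (1+1,3+1) = (2,4)
Fill (1+2,3+1) = (3,4)

Answer: .......
...#...
...##..
##..###
..##..#
#..#.#.
##..#..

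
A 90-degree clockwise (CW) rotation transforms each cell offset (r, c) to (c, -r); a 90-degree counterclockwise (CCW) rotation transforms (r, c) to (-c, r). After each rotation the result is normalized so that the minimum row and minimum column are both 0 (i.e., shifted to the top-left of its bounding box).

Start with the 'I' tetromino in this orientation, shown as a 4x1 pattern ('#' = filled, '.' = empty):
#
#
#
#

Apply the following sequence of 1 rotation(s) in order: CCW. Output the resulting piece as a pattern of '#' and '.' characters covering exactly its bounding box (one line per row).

Answer: ####

Derivation:
Start:
#
#
#
#
After rotation 1 (CCW):
####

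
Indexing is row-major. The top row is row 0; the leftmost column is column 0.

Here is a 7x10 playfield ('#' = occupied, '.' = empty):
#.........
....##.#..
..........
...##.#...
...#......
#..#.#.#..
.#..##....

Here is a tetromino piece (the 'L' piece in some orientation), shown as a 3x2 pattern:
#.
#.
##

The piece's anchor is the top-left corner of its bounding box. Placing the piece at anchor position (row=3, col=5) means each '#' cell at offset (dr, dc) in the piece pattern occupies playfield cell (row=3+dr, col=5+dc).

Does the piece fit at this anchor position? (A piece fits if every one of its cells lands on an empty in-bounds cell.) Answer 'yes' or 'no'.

Check each piece cell at anchor (3, 5):
  offset (0,0) -> (3,5): empty -> OK
  offset (1,0) -> (4,5): empty -> OK
  offset (2,0) -> (5,5): occupied ('#') -> FAIL
  offset (2,1) -> (5,6): empty -> OK
All cells valid: no

Answer: no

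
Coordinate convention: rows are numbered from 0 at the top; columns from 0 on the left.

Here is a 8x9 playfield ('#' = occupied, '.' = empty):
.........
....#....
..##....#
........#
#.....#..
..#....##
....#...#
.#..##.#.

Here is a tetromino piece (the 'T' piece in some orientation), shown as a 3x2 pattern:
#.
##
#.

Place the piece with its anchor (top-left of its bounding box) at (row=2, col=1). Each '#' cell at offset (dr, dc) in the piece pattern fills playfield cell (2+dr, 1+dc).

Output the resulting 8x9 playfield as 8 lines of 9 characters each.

Answer: .........
....#....
.###....#
.##.....#
##....#..
..#....##
....#...#
.#..##.#.

Derivation:
Fill (2+0,1+0) = (2,1)
Fill (2+1,1+0) = (3,1)
Fill (2+1,1+1) = (3,2)
Fill (2+2,1+0) = (4,1)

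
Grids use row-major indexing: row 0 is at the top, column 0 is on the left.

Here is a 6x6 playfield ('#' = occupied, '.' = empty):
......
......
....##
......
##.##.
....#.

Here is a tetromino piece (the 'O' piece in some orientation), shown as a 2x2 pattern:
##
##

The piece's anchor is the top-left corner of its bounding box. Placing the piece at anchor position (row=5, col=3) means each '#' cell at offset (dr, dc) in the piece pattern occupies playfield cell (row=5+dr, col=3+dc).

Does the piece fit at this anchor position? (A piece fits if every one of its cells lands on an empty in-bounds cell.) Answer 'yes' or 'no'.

Answer: no

Derivation:
Check each piece cell at anchor (5, 3):
  offset (0,0) -> (5,3): empty -> OK
  offset (0,1) -> (5,4): occupied ('#') -> FAIL
  offset (1,0) -> (6,3): out of bounds -> FAIL
  offset (1,1) -> (6,4): out of bounds -> FAIL
All cells valid: no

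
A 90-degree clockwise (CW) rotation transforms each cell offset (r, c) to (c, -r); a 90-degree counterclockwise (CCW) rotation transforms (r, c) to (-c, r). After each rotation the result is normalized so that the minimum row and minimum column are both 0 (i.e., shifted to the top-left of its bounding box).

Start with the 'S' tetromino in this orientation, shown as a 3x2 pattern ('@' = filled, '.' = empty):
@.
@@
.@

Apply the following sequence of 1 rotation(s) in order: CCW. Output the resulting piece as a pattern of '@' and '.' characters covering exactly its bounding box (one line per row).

Start:
@.
@@
.@
After rotation 1 (CCW):
.@@
@@.

Answer: .@@
@@.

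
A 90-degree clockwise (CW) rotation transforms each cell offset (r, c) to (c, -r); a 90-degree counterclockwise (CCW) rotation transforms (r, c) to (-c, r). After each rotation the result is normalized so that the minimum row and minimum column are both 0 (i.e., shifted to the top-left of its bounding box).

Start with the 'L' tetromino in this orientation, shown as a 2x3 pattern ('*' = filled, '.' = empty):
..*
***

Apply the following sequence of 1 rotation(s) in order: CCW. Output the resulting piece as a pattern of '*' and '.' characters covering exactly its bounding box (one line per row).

Answer: **
.*
.*

Derivation:
Start:
..*
***
After rotation 1 (CCW):
**
.*
.*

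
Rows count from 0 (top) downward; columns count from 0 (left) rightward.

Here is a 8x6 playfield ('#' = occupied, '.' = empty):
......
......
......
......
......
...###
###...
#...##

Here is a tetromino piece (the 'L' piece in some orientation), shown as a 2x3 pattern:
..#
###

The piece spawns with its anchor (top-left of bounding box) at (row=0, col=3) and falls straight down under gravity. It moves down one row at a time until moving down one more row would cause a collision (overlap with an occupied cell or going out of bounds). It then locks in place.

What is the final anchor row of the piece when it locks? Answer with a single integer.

Spawn at (row=0, col=3). Try each row:
  row 0: fits
  row 1: fits
  row 2: fits
  row 3: fits
  row 4: blocked -> lock at row 3

Answer: 3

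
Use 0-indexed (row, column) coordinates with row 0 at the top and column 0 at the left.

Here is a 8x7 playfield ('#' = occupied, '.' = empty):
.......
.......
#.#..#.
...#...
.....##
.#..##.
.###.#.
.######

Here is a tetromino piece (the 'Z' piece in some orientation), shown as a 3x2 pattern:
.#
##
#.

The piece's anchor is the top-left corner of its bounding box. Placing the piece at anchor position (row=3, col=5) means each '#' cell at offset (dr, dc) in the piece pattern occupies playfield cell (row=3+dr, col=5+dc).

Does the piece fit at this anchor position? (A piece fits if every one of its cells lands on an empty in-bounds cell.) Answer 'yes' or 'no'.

Answer: no

Derivation:
Check each piece cell at anchor (3, 5):
  offset (0,1) -> (3,6): empty -> OK
  offset (1,0) -> (4,5): occupied ('#') -> FAIL
  offset (1,1) -> (4,6): occupied ('#') -> FAIL
  offset (2,0) -> (5,5): occupied ('#') -> FAIL
All cells valid: no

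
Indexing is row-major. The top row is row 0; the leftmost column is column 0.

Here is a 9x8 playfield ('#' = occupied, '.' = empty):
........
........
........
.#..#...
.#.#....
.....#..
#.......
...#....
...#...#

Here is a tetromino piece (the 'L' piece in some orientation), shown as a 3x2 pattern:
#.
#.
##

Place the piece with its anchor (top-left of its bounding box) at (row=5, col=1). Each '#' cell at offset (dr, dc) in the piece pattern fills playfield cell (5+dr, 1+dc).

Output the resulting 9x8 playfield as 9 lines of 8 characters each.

Answer: ........
........
........
.#..#...
.#.#....
.#...#..
##......
.###....
...#...#

Derivation:
Fill (5+0,1+0) = (5,1)
Fill (5+1,1+0) = (6,1)
Fill (5+2,1+0) = (7,1)
Fill (5+2,1+1) = (7,2)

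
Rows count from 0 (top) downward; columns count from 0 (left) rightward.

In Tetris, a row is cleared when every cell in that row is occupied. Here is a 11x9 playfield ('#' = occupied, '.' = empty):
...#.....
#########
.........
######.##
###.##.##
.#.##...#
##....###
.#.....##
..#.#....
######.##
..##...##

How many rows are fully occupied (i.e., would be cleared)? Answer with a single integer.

Answer: 1

Derivation:
Check each row:
  row 0: 8 empty cells -> not full
  row 1: 0 empty cells -> FULL (clear)
  row 2: 9 empty cells -> not full
  row 3: 1 empty cell -> not full
  row 4: 2 empty cells -> not full
  row 5: 5 empty cells -> not full
  row 6: 4 empty cells -> not full
  row 7: 6 empty cells -> not full
  row 8: 7 empty cells -> not full
  row 9: 1 empty cell -> not full
  row 10: 5 empty cells -> not full
Total rows cleared: 1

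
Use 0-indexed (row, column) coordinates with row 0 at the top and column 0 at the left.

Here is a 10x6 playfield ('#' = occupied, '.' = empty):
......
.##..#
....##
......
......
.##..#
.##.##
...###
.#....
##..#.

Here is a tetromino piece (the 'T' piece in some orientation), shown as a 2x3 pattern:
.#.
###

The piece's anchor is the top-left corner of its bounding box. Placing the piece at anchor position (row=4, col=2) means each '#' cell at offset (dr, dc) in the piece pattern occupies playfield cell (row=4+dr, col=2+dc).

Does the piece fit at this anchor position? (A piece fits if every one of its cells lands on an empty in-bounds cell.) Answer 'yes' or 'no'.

Check each piece cell at anchor (4, 2):
  offset (0,1) -> (4,3): empty -> OK
  offset (1,0) -> (5,2): occupied ('#') -> FAIL
  offset (1,1) -> (5,3): empty -> OK
  offset (1,2) -> (5,4): empty -> OK
All cells valid: no

Answer: no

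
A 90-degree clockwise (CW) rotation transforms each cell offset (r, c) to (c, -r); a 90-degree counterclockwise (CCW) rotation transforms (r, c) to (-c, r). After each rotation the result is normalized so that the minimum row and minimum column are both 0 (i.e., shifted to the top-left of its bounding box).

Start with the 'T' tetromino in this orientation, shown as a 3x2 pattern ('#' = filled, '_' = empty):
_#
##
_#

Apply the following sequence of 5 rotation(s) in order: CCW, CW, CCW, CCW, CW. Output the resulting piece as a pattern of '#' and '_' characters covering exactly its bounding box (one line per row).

Answer: ###
_#_

Derivation:
Start:
_#
##
_#
After rotation 1 (CCW):
###
_#_
After rotation 2 (CW):
_#
##
_#
After rotation 3 (CCW):
###
_#_
After rotation 4 (CCW):
#_
##
#_
After rotation 5 (CW):
###
_#_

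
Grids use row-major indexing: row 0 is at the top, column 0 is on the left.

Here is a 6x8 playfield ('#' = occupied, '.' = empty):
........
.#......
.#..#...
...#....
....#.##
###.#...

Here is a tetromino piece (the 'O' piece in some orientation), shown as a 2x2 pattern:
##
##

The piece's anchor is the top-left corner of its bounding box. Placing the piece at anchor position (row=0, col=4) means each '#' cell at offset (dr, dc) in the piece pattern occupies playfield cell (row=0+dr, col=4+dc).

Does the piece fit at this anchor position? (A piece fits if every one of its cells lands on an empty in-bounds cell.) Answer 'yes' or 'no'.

Check each piece cell at anchor (0, 4):
  offset (0,0) -> (0,4): empty -> OK
  offset (0,1) -> (0,5): empty -> OK
  offset (1,0) -> (1,4): empty -> OK
  offset (1,1) -> (1,5): empty -> OK
All cells valid: yes

Answer: yes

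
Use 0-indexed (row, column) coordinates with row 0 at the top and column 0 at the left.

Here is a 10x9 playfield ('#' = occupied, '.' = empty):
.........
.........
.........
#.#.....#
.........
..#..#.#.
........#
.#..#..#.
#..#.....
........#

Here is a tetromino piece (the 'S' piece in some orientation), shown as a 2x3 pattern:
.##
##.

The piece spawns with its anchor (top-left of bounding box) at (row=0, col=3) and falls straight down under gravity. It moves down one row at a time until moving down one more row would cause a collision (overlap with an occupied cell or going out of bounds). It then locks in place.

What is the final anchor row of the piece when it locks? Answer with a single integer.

Spawn at (row=0, col=3). Try each row:
  row 0: fits
  row 1: fits
  row 2: fits
  row 3: fits
  row 4: fits
  row 5: blocked -> lock at row 4

Answer: 4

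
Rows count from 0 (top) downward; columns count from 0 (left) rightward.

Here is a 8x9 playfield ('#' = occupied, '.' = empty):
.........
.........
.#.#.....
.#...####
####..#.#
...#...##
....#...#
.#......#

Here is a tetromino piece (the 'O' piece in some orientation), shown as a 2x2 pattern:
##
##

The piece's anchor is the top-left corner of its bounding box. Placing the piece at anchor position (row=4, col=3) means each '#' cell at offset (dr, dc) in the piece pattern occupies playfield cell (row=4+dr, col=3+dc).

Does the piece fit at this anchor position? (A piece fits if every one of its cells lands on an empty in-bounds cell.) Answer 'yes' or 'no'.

Answer: no

Derivation:
Check each piece cell at anchor (4, 3):
  offset (0,0) -> (4,3): occupied ('#') -> FAIL
  offset (0,1) -> (4,4): empty -> OK
  offset (1,0) -> (5,3): occupied ('#') -> FAIL
  offset (1,1) -> (5,4): empty -> OK
All cells valid: no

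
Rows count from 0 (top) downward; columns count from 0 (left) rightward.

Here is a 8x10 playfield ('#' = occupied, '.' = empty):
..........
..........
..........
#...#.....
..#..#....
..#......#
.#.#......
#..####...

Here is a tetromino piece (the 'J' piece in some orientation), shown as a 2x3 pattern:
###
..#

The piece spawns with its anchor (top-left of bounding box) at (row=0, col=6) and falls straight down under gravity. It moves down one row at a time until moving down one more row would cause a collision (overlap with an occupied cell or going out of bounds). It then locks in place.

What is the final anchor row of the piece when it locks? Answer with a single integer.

Spawn at (row=0, col=6). Try each row:
  row 0: fits
  row 1: fits
  row 2: fits
  row 3: fits
  row 4: fits
  row 5: fits
  row 6: fits
  row 7: blocked -> lock at row 6

Answer: 6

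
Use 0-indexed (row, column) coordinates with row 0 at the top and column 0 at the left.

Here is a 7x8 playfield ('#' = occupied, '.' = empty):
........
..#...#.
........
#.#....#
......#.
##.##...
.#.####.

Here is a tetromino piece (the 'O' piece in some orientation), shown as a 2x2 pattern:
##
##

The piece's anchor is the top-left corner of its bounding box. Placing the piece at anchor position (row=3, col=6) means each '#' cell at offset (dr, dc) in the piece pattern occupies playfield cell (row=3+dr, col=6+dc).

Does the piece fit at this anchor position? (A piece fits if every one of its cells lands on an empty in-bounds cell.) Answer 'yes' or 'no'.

Answer: no

Derivation:
Check each piece cell at anchor (3, 6):
  offset (0,0) -> (3,6): empty -> OK
  offset (0,1) -> (3,7): occupied ('#') -> FAIL
  offset (1,0) -> (4,6): occupied ('#') -> FAIL
  offset (1,1) -> (4,7): empty -> OK
All cells valid: no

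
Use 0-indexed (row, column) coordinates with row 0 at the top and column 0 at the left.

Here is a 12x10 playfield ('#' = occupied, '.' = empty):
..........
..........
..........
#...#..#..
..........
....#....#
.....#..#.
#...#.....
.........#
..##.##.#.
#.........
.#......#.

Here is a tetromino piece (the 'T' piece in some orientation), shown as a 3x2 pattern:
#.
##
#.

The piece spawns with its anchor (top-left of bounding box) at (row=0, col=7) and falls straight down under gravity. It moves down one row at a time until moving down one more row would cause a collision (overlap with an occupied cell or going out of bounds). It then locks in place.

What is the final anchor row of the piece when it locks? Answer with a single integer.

Answer: 0

Derivation:
Spawn at (row=0, col=7). Try each row:
  row 0: fits
  row 1: blocked -> lock at row 0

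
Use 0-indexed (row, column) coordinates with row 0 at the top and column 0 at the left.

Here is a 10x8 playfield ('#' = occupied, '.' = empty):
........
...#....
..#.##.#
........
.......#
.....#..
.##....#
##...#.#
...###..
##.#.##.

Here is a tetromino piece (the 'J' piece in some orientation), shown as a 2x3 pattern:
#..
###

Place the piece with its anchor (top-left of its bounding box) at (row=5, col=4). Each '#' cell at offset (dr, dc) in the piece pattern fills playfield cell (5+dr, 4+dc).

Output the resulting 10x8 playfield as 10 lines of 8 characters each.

Answer: ........
...#....
..#.##.#
........
.......#
....##..
.##.####
##...#.#
...###..
##.#.##.

Derivation:
Fill (5+0,4+0) = (5,4)
Fill (5+1,4+0) = (6,4)
Fill (5+1,4+1) = (6,5)
Fill (5+1,4+2) = (6,6)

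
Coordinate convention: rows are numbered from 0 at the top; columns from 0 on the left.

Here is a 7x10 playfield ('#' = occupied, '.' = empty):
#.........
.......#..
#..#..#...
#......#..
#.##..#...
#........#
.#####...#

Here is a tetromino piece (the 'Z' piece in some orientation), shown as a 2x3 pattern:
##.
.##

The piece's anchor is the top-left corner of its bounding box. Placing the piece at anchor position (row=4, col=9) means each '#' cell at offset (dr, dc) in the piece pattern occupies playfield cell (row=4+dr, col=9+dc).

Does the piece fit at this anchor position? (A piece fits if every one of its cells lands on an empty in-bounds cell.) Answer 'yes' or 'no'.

Answer: no

Derivation:
Check each piece cell at anchor (4, 9):
  offset (0,0) -> (4,9): empty -> OK
  offset (0,1) -> (4,10): out of bounds -> FAIL
  offset (1,1) -> (5,10): out of bounds -> FAIL
  offset (1,2) -> (5,11): out of bounds -> FAIL
All cells valid: no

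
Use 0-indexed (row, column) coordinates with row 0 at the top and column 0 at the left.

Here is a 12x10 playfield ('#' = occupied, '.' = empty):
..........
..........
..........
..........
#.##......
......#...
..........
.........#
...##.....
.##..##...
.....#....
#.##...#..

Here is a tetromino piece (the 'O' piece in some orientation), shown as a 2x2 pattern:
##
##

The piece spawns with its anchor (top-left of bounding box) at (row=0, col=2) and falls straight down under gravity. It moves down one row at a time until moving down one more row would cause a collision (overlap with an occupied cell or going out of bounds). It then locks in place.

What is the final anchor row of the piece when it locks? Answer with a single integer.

Answer: 2

Derivation:
Spawn at (row=0, col=2). Try each row:
  row 0: fits
  row 1: fits
  row 2: fits
  row 3: blocked -> lock at row 2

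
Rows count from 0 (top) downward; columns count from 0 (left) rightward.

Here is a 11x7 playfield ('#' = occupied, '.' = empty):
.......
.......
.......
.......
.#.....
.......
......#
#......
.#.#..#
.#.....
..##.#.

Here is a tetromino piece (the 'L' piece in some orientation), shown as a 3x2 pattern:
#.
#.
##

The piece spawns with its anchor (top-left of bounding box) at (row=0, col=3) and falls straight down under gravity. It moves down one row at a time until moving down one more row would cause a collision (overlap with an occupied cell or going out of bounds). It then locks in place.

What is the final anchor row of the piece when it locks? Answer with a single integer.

Spawn at (row=0, col=3). Try each row:
  row 0: fits
  row 1: fits
  row 2: fits
  row 3: fits
  row 4: fits
  row 5: fits
  row 6: blocked -> lock at row 5

Answer: 5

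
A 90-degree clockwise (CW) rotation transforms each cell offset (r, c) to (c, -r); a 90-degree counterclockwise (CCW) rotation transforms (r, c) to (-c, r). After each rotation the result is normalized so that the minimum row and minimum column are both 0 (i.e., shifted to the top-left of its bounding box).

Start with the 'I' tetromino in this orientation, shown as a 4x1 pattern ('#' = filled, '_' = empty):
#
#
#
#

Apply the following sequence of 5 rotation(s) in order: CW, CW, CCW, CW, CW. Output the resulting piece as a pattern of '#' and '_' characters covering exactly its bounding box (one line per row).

Answer: ####

Derivation:
Start:
#
#
#
#
After rotation 1 (CW):
####
After rotation 2 (CW):
#
#
#
#
After rotation 3 (CCW):
####
After rotation 4 (CW):
#
#
#
#
After rotation 5 (CW):
####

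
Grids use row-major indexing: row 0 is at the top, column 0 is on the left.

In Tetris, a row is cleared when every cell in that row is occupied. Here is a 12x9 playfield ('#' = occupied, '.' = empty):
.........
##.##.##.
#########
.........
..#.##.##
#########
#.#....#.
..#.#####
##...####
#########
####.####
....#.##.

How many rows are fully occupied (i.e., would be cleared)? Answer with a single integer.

Check each row:
  row 0: 9 empty cells -> not full
  row 1: 3 empty cells -> not full
  row 2: 0 empty cells -> FULL (clear)
  row 3: 9 empty cells -> not full
  row 4: 4 empty cells -> not full
  row 5: 0 empty cells -> FULL (clear)
  row 6: 6 empty cells -> not full
  row 7: 3 empty cells -> not full
  row 8: 3 empty cells -> not full
  row 9: 0 empty cells -> FULL (clear)
  row 10: 1 empty cell -> not full
  row 11: 6 empty cells -> not full
Total rows cleared: 3

Answer: 3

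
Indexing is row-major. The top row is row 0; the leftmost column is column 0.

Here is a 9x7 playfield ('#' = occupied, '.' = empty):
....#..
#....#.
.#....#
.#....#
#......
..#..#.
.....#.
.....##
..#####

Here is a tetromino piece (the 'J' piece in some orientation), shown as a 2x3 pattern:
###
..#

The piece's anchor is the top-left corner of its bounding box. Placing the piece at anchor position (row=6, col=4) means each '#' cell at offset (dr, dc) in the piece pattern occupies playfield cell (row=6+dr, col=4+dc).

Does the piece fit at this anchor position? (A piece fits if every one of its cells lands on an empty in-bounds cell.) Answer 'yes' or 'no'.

Answer: no

Derivation:
Check each piece cell at anchor (6, 4):
  offset (0,0) -> (6,4): empty -> OK
  offset (0,1) -> (6,5): occupied ('#') -> FAIL
  offset (0,2) -> (6,6): empty -> OK
  offset (1,2) -> (7,6): occupied ('#') -> FAIL
All cells valid: no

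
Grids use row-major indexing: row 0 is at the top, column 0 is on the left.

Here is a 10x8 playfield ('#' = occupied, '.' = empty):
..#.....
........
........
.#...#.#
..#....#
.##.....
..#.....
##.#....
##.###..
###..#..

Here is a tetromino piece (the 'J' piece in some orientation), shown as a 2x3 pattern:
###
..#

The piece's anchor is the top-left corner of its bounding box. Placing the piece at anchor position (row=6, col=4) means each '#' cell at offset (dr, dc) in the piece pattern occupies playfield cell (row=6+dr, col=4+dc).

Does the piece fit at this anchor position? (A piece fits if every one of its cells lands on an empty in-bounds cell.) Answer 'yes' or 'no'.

Check each piece cell at anchor (6, 4):
  offset (0,0) -> (6,4): empty -> OK
  offset (0,1) -> (6,5): empty -> OK
  offset (0,2) -> (6,6): empty -> OK
  offset (1,2) -> (7,6): empty -> OK
All cells valid: yes

Answer: yes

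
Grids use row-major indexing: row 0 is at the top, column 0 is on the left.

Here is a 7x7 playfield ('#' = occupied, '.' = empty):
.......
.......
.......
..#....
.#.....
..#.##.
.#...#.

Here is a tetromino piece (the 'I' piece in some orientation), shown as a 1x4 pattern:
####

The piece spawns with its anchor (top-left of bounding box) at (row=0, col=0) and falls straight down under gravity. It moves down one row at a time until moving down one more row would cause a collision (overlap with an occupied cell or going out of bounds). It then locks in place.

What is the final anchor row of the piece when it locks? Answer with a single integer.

Answer: 2

Derivation:
Spawn at (row=0, col=0). Try each row:
  row 0: fits
  row 1: fits
  row 2: fits
  row 3: blocked -> lock at row 2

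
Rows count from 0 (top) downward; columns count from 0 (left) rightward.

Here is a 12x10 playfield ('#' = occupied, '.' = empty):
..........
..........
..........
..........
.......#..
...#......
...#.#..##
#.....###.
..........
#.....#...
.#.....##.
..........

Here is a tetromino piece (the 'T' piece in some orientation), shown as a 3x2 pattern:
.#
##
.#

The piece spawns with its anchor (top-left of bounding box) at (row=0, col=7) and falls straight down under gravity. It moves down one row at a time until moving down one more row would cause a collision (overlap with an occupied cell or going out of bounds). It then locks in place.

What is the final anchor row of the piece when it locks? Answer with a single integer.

Answer: 2

Derivation:
Spawn at (row=0, col=7). Try each row:
  row 0: fits
  row 1: fits
  row 2: fits
  row 3: blocked -> lock at row 2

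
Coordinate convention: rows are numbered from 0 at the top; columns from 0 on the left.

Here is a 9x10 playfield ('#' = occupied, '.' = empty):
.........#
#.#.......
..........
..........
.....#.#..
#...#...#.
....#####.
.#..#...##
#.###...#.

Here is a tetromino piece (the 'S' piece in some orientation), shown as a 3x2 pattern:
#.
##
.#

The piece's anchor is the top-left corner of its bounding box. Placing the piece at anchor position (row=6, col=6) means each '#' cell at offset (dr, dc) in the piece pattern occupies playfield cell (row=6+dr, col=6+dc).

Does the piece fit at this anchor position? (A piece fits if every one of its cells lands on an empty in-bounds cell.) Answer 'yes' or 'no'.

Answer: no

Derivation:
Check each piece cell at anchor (6, 6):
  offset (0,0) -> (6,6): occupied ('#') -> FAIL
  offset (1,0) -> (7,6): empty -> OK
  offset (1,1) -> (7,7): empty -> OK
  offset (2,1) -> (8,7): empty -> OK
All cells valid: no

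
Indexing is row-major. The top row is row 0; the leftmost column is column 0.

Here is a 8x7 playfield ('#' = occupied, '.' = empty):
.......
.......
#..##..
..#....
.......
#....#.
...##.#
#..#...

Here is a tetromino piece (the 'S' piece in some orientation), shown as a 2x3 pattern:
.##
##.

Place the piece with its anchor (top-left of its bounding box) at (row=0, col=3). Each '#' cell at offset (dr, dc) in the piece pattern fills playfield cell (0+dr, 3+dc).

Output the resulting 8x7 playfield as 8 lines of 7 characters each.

Answer: ....##.
...##..
#..##..
..#....
.......
#....#.
...##.#
#..#...

Derivation:
Fill (0+0,3+1) = (0,4)
Fill (0+0,3+2) = (0,5)
Fill (0+1,3+0) = (1,3)
Fill (0+1,3+1) = (1,4)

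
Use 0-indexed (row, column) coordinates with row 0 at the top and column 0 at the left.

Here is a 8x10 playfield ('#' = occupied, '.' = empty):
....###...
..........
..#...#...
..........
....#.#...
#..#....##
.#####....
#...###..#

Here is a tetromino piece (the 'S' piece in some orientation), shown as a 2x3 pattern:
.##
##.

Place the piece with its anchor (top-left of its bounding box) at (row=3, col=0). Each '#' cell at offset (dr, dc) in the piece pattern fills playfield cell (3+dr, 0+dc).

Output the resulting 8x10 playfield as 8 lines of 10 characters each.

Fill (3+0,0+1) = (3,1)
Fill (3+0,0+2) = (3,2)
Fill (3+1,0+0) = (4,0)
Fill (3+1,0+1) = (4,1)

Answer: ....###...
..........
..#...#...
.##.......
##..#.#...
#..#....##
.#####....
#...###..#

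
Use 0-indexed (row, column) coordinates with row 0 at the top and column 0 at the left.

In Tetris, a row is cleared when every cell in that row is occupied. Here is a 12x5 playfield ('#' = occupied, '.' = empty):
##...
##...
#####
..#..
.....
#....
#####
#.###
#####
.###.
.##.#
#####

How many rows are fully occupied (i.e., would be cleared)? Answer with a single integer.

Check each row:
  row 0: 3 empty cells -> not full
  row 1: 3 empty cells -> not full
  row 2: 0 empty cells -> FULL (clear)
  row 3: 4 empty cells -> not full
  row 4: 5 empty cells -> not full
  row 5: 4 empty cells -> not full
  row 6: 0 empty cells -> FULL (clear)
  row 7: 1 empty cell -> not full
  row 8: 0 empty cells -> FULL (clear)
  row 9: 2 empty cells -> not full
  row 10: 2 empty cells -> not full
  row 11: 0 empty cells -> FULL (clear)
Total rows cleared: 4

Answer: 4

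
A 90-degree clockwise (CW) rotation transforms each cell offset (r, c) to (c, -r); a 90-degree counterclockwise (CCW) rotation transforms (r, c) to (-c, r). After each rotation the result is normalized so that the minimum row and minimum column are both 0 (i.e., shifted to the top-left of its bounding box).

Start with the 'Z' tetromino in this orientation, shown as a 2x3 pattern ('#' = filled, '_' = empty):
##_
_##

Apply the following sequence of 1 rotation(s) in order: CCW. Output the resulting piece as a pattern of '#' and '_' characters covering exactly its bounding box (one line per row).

Start:
##_
_##
After rotation 1 (CCW):
_#
##
#_

Answer: _#
##
#_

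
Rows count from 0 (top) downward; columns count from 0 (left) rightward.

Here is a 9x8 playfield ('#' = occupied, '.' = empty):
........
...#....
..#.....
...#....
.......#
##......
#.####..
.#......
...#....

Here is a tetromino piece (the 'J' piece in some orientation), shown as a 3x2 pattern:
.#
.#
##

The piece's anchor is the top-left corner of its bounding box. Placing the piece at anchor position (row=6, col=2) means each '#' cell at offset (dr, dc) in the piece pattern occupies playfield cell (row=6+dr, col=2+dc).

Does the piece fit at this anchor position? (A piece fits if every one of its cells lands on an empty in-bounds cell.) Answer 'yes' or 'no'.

Check each piece cell at anchor (6, 2):
  offset (0,1) -> (6,3): occupied ('#') -> FAIL
  offset (1,1) -> (7,3): empty -> OK
  offset (2,0) -> (8,2): empty -> OK
  offset (2,1) -> (8,3): occupied ('#') -> FAIL
All cells valid: no

Answer: no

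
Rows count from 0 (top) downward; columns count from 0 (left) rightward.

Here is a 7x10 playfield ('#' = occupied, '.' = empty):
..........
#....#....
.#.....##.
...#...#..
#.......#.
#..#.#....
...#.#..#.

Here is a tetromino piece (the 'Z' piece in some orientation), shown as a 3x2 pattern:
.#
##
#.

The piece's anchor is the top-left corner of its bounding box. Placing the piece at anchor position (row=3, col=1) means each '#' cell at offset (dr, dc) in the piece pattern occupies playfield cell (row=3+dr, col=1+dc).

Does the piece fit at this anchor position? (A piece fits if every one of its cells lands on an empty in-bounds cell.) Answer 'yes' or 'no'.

Answer: yes

Derivation:
Check each piece cell at anchor (3, 1):
  offset (0,1) -> (3,2): empty -> OK
  offset (1,0) -> (4,1): empty -> OK
  offset (1,1) -> (4,2): empty -> OK
  offset (2,0) -> (5,1): empty -> OK
All cells valid: yes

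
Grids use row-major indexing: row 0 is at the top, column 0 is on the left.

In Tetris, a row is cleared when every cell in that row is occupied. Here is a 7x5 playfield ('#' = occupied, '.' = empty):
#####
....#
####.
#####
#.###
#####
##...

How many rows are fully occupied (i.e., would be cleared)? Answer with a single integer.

Check each row:
  row 0: 0 empty cells -> FULL (clear)
  row 1: 4 empty cells -> not full
  row 2: 1 empty cell -> not full
  row 3: 0 empty cells -> FULL (clear)
  row 4: 1 empty cell -> not full
  row 5: 0 empty cells -> FULL (clear)
  row 6: 3 empty cells -> not full
Total rows cleared: 3

Answer: 3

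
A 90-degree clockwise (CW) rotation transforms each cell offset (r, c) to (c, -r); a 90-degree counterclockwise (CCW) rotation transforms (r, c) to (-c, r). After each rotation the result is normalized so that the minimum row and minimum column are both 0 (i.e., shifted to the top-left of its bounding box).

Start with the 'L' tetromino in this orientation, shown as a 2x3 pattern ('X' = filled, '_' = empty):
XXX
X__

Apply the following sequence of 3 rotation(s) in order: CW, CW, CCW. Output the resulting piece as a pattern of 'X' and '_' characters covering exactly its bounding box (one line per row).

Answer: XX
_X
_X

Derivation:
Start:
XXX
X__
After rotation 1 (CW):
XX
_X
_X
After rotation 2 (CW):
__X
XXX
After rotation 3 (CCW):
XX
_X
_X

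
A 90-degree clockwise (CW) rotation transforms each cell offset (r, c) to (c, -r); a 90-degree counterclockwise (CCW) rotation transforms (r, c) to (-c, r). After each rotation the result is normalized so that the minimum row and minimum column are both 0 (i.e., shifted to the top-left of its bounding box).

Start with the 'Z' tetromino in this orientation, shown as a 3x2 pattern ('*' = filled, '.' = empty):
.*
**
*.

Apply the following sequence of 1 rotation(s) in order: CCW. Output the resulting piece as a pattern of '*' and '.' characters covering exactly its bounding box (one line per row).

Answer: **.
.**

Derivation:
Start:
.*
**
*.
After rotation 1 (CCW):
**.
.**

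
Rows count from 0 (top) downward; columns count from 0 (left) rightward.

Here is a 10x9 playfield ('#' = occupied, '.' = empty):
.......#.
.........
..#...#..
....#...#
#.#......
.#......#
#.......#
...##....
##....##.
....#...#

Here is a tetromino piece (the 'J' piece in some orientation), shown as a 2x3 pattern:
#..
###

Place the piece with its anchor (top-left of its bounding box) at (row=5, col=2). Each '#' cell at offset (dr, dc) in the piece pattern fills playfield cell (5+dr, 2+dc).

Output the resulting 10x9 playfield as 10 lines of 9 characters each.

Fill (5+0,2+0) = (5,2)
Fill (5+1,2+0) = (6,2)
Fill (5+1,2+1) = (6,3)
Fill (5+1,2+2) = (6,4)

Answer: .......#.
.........
..#...#..
....#...#
#.#......
.##.....#
#.###...#
...##....
##....##.
....#...#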